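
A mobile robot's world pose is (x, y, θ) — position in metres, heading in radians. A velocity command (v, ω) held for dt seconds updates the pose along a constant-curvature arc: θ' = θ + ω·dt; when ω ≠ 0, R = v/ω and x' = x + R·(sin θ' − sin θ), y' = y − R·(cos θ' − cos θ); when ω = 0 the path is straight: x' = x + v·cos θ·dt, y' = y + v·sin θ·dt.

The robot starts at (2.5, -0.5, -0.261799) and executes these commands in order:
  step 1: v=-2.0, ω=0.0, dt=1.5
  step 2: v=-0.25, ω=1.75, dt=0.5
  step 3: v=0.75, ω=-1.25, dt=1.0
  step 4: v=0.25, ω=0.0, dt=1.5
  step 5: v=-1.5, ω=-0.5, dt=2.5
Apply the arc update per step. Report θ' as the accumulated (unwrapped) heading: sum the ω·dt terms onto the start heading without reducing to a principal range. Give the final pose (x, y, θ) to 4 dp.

step 1: θ'=-0.2618 (straight) → pose (-0.3978, 0.2765, -0.2618)
step 2: θ'=0.6132 (R=-0.1429) → pose (-0.5170, 0.2553, 0.6132)
step 3: θ'=-0.6368 (R=-0.6000) → pose (0.1851, 0.2470, -0.6368)
step 4: θ'=-0.6368 (straight) → pose (0.4866, 0.0240, -0.6368)
step 5: θ'=-1.8868 (R=3.0000) → pose (-0.5810, 3.3683, -1.8868)

(-0.5810, 3.3683, -1.8868)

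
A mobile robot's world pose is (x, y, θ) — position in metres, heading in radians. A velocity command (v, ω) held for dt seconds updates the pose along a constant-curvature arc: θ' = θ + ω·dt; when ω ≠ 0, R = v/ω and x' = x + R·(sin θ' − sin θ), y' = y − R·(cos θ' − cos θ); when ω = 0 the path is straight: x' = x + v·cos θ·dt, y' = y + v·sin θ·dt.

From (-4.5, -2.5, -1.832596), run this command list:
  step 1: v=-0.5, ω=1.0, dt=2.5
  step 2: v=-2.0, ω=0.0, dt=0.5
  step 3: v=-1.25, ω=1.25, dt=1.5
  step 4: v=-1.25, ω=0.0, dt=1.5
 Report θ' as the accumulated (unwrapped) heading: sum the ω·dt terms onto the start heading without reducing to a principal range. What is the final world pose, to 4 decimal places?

(-4.4745, -5.2655, 2.5424)

step 1: θ'=0.6674 (R=-0.5000) → pose (-5.2924, -1.9779, 0.6674)
step 2: θ'=0.6674 (straight) → pose (-6.0779, -2.5968, 0.6674)
step 3: θ'=2.5424 (R=-1.0000) → pose (-6.0229, -4.2080, 2.5424)
step 4: θ'=2.5424 (straight) → pose (-4.4745, -5.2655, 2.5424)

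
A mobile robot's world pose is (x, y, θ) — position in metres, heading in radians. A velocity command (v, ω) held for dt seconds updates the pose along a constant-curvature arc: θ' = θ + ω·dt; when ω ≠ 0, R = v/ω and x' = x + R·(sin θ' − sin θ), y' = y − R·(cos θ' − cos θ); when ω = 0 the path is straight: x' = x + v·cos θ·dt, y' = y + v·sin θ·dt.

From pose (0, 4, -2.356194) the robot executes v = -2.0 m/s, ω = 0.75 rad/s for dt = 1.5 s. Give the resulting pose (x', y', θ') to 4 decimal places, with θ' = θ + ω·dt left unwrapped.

(0.6287, 6.7739, -1.2312)

θ' = -2.3562 + 0.75·1.5 = -1.2312
R = v/ω = -2.0/0.75 = -2.6667
x' = 0 + -2.6667·(sin -1.2312 − sin -2.3562) = 0.6287
y' = 4 − -2.6667·(cos -1.2312 − cos -2.3562) = 6.7739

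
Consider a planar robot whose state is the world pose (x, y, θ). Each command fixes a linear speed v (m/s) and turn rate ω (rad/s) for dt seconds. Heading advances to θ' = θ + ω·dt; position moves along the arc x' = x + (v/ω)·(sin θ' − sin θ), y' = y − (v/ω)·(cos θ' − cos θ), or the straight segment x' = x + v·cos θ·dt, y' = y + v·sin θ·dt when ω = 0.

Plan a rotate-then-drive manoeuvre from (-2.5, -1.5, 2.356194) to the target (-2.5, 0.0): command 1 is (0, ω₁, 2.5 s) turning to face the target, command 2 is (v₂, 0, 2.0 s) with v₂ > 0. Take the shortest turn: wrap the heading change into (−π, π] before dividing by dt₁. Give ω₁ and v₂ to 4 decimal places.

heading to target = atan2(0−-1.5, -2.5−-2.5) = 1.5708
Δθ = wrap(1.5708 − 2.3562) = -0.7854; ω₁ = Δθ/dt₁ = -0.3142
distance = √((-2.5−-2.5)² + (0−-1.5)²) = 1.5000; v₂ = distance/dt₂ = 0.7500

ω₁ = -0.3142, v₂ = 0.7500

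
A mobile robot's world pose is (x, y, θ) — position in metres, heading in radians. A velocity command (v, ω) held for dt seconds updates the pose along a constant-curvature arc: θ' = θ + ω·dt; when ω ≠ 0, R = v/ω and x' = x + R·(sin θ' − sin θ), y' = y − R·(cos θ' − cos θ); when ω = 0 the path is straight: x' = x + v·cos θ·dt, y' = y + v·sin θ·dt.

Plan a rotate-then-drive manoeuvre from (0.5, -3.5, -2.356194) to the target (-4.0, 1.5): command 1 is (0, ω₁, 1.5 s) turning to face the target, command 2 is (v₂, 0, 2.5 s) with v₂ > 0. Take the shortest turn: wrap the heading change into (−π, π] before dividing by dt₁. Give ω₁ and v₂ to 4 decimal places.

ω₁ = -1.0823, v₂ = 2.6907

heading to target = atan2(1.5−-3.5, -4−0.5) = 2.3036
Δθ = wrap(2.3036 − -2.3562) = -1.6234; ω₁ = Δθ/dt₁ = -1.0823
distance = √((-4−0.5)² + (1.5−-3.5)²) = 6.7268; v₂ = distance/dt₂ = 2.6907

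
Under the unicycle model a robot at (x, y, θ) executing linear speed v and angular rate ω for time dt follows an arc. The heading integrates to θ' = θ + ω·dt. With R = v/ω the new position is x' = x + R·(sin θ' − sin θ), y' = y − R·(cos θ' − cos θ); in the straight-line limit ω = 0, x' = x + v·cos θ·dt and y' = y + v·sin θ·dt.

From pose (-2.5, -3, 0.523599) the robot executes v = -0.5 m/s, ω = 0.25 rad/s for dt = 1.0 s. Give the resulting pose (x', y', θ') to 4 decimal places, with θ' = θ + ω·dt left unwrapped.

(-2.8974, -3.3012, 0.7736)

θ' = 0.5236 + 0.25·1.0 = 0.7736
R = v/ω = -0.5/0.25 = -2.0000
x' = -2.5 + -2.0000·(sin 0.7736 − sin 0.5236) = -2.8974
y' = -3 − -2.0000·(cos 0.7736 − cos 0.5236) = -3.3012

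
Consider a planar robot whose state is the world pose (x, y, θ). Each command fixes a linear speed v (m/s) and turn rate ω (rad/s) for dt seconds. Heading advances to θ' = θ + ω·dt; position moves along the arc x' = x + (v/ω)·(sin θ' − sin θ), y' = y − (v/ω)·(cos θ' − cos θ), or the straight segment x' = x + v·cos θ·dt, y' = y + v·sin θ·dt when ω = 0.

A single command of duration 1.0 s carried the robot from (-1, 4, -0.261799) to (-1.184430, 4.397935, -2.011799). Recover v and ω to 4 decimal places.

Δθ = -2.011799 − -0.261799 = -1.750000
ω = Δθ/dt = -1.750000/1.0 = -1.7500
R = −Δy/(cos θ' − cos θ) = 0.2857
v = R·ω = 0.2857·-1.7500 = -0.5000

v = -0.5000, ω = -1.7500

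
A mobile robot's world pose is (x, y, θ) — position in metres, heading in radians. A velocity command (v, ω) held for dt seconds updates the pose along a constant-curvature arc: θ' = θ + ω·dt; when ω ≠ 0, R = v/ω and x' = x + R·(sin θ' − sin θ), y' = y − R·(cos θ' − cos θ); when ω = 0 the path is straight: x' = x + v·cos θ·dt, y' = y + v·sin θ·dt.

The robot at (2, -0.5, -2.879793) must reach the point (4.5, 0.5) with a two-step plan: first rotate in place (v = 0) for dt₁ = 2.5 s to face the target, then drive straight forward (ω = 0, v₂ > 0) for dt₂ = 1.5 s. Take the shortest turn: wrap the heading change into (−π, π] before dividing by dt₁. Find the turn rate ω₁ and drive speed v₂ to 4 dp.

heading to target = atan2(0.5−-0.5, 4.5−2) = 0.3805
Δθ = wrap(0.3805 − -2.8798) = -3.0229; ω₁ = Δθ/dt₁ = -1.2092
distance = √((4.5−2)² + (0.5−-0.5)²) = 2.6926; v₂ = distance/dt₂ = 1.7951

ω₁ = -1.2092, v₂ = 1.7951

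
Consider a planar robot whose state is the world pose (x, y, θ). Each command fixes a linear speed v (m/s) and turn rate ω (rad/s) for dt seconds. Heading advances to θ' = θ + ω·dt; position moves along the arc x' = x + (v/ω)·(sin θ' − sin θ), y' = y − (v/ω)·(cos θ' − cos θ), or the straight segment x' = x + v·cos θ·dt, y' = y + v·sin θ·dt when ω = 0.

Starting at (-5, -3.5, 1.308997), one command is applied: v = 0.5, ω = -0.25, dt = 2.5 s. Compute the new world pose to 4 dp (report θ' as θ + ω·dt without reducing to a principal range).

(-4.3319, -2.4675, 0.6840)

θ' = 1.3090 + -0.25·2.5 = 0.6840
R = v/ω = 0.5/-0.25 = -2.0000
x' = -5 + -2.0000·(sin 0.6840 − sin 1.3090) = -4.3319
y' = -3.5 − -2.0000·(cos 0.6840 − cos 1.3090) = -2.4675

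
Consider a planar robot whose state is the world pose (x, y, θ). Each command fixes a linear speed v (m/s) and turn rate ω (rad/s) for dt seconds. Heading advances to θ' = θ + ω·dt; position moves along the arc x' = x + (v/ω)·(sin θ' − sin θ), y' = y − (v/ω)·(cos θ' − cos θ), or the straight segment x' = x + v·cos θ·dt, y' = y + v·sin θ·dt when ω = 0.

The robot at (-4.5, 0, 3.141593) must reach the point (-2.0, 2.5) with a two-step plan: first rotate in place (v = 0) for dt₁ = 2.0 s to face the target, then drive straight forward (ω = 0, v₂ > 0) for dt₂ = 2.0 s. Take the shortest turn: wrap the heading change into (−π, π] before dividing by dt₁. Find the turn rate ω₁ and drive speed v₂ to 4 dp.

ω₁ = -1.1781, v₂ = 1.7678

heading to target = atan2(2.5−0, -2−-4.5) = 0.7854
Δθ = wrap(0.7854 − 3.1416) = -2.3562; ω₁ = Δθ/dt₁ = -1.1781
distance = √((-2−-4.5)² + (2.5−0)²) = 3.5355; v₂ = distance/dt₂ = 1.7678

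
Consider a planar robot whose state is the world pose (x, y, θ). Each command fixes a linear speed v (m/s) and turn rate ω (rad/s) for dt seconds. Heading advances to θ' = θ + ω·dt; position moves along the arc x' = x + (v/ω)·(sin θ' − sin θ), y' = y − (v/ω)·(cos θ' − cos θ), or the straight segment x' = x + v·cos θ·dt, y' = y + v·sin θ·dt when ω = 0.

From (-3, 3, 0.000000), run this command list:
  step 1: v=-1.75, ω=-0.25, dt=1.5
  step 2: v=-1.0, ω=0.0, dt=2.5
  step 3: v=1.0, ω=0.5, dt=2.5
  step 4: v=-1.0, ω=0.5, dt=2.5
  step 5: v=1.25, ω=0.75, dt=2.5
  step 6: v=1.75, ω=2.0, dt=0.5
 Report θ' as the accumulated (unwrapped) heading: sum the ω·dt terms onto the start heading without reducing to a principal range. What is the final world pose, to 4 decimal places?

step 1: θ'=-0.3750 (R=7.0000) → pose (-5.5639, 3.4864, -0.3750)
step 2: θ'=-0.3750 (straight) → pose (-7.8902, 4.4021, -0.3750)
step 3: θ'=0.8750 (R=2.0000) → pose (-5.6225, 4.9811, 0.8750)
step 4: θ'=2.1250 (R=-2.0000) → pose (-5.7881, 2.6466, 2.1250)
step 5: θ'=4.0000 (R=1.6667) → pose (-8.4666, 2.8589, 4.0000)
step 6: θ'=5.0000 (R=0.8750) → pose (-8.6435, 2.0388, 5.0000)

(-8.6435, 2.0388, 5.0000)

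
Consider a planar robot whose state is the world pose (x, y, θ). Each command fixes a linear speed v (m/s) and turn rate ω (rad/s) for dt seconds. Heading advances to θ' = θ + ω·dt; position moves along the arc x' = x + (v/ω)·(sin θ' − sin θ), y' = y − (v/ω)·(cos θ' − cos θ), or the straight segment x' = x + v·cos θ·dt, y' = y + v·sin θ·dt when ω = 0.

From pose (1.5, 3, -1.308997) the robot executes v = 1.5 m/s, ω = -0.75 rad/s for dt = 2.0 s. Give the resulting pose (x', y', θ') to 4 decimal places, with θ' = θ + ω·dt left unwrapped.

θ' = -1.3090 + -0.75·2.0 = -2.8090
R = v/ω = 1.5/-0.75 = -2.0000
x' = 1.5 + -2.0000·(sin -2.8090 − sin -1.3090) = 0.2211
y' = 3 − -2.0000·(cos -2.8090 − cos -1.3090) = 0.5920

(0.2211, 0.5920, -2.8090)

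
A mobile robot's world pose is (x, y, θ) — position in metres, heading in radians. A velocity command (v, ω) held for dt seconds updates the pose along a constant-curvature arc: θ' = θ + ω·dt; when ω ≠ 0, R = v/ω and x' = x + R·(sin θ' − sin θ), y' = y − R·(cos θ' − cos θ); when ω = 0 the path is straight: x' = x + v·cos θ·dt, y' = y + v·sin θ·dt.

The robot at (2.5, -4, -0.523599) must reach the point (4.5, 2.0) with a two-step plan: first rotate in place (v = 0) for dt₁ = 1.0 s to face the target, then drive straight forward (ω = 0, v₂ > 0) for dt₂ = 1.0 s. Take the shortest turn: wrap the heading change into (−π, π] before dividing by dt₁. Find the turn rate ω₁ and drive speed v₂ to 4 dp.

ω₁ = 1.7726, v₂ = 6.3246

heading to target = atan2(2−-4, 4.5−2.5) = 1.2490
Δθ = wrap(1.2490 − -0.5236) = 1.7726; ω₁ = Δθ/dt₁ = 1.7726
distance = √((4.5−2.5)² + (2−-4)²) = 6.3246; v₂ = distance/dt₂ = 6.3246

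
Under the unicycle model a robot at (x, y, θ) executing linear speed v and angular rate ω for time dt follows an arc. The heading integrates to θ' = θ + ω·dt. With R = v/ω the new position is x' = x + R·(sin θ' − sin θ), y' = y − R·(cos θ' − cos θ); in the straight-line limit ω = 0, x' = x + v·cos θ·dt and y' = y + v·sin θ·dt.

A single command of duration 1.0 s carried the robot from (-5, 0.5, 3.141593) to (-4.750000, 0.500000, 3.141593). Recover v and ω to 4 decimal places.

v = -0.2500, ω = 0.0000

Δθ = 3.141593 − 3.141593 = 0.000000
ω = Δθ/dt = 0.000000/1.0 = 0.0000
ω = 0 → v = (Δx·cos θ + Δy·sin θ)/dt = -0.2500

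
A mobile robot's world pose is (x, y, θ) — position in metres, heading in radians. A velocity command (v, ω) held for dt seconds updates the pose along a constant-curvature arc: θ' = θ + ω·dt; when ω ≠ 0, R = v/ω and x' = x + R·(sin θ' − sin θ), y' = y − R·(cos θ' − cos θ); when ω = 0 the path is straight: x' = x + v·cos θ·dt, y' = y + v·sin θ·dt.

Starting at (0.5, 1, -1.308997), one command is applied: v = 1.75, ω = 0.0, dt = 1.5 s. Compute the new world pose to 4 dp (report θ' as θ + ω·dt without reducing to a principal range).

(1.1794, -1.5356, -1.3090)

θ' = -1.3090 + 0.0·1.5 = -1.3090
ω = 0 → straight: x' = 0.5 + 1.75·cos(-1.3090)·1.5 = 1.1794
y' = 1 + 1.75·sin(-1.3090)·1.5 = -1.5356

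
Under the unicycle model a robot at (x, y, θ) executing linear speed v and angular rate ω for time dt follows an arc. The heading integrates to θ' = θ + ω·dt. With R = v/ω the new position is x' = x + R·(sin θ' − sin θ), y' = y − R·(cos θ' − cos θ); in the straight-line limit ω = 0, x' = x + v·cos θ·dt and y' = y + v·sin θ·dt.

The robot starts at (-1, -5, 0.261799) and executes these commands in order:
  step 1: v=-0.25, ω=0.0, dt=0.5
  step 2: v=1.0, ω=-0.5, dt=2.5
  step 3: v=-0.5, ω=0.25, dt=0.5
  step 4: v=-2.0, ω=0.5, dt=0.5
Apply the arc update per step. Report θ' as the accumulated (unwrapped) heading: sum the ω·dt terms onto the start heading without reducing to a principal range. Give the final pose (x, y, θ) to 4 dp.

(0.1790, -4.9930, -0.6132)

step 1: θ'=0.2618 (straight) → pose (-1.1207, -5.0324, 0.2618)
step 2: θ'=-0.9882 (R=-2.0000) → pose (1.0670, -5.8638, -0.9882)
step 3: θ'=-0.8632 (R=-2.0000) → pose (0.9168, -5.6642, -0.8632)
step 4: θ'=-0.6132 (R=-4.0000) → pose (0.1790, -4.9930, -0.6132)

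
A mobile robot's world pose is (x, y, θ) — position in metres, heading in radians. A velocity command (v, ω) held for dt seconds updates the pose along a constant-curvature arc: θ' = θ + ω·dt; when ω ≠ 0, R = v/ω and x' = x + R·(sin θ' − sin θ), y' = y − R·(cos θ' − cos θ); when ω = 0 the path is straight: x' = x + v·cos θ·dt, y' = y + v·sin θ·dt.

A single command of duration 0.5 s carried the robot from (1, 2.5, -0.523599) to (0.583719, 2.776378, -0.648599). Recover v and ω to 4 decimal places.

v = -1.0000, ω = -0.2500

Δθ = -0.648599 − -0.523599 = -0.125000
ω = Δθ/dt = -0.125000/0.5 = -0.2500
R = Δx/(sin θ' − sin θ) = 4.0000
v = R·ω = 4.0000·-0.2500 = -1.0000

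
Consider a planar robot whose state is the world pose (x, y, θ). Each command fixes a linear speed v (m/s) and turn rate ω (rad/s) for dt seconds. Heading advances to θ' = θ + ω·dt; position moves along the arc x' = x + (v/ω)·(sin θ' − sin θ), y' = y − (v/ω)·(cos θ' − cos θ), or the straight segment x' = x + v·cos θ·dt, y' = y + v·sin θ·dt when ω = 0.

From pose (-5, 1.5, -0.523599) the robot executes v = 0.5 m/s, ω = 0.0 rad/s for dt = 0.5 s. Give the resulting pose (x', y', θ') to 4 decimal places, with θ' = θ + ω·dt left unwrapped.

(-4.7835, 1.3750, -0.5236)

θ' = -0.5236 + 0.0·0.5 = -0.5236
ω = 0 → straight: x' = -5 + 0.5·cos(-0.5236)·0.5 = -4.7835
y' = 1.5 + 0.5·sin(-0.5236)·0.5 = 1.3750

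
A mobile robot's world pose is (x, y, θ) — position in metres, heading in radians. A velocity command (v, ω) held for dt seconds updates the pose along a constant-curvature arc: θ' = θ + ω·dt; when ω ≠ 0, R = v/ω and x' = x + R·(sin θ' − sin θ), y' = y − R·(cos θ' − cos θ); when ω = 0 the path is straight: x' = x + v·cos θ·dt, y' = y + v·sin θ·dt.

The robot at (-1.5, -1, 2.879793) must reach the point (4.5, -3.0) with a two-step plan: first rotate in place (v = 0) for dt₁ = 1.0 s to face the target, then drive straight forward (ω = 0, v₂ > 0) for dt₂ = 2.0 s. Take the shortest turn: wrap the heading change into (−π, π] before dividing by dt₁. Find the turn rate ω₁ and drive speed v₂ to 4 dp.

ω₁ = 3.0816, v₂ = 3.1623

heading to target = atan2(-3−-1, 4.5−-1.5) = -0.3218
Δθ = wrap(-0.3218 − 2.8798) = 3.0816; ω₁ = Δθ/dt₁ = 3.0816
distance = √((4.5−-1.5)² + (-3−-1)²) = 6.3246; v₂ = distance/dt₂ = 3.1623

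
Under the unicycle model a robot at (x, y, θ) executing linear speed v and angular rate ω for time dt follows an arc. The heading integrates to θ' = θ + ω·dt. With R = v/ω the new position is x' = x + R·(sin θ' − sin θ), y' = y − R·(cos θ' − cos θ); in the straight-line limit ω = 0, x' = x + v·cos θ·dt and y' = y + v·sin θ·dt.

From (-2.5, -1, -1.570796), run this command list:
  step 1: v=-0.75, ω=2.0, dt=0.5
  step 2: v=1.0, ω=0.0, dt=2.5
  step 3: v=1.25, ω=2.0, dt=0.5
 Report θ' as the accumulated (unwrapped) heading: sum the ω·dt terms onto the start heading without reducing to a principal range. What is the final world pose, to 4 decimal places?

(0.0291, -2.0776, 0.4292)

step 1: θ'=-0.5708 (R=-0.3750) → pose (-2.6724, -0.6844, -0.5708)
step 2: θ'=-0.5708 (straight) → pose (-0.5687, -2.0352, -0.5708)
step 3: θ'=0.4292 (R=0.6250) → pose (0.0291, -2.0776, 0.4292)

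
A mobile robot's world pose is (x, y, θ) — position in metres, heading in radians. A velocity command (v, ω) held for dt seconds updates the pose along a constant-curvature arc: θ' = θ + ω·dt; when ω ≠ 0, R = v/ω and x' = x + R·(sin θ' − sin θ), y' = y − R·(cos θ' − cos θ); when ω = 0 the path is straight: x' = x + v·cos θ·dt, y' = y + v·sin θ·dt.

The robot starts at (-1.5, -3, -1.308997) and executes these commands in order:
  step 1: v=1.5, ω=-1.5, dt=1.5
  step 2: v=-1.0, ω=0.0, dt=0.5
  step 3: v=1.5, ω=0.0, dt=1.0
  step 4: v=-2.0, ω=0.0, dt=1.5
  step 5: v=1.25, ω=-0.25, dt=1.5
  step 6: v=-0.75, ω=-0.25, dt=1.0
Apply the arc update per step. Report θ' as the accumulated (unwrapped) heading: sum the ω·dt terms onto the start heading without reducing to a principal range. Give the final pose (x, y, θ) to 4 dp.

(-2.1216, -4.5177, -4.1840)

step 1: θ'=-3.5590 (R=-1.0000) → pose (-2.8713, -4.1730, -3.5590)
step 2: θ'=-3.5590 (straight) → pose (-2.4142, -4.3757, -3.5590)
step 3: θ'=-3.5590 (straight) → pose (-3.7855, -3.7676, -3.5590)
step 4: θ'=-3.5590 (straight) → pose (-1.0430, -4.9837, -3.5590)
step 5: θ'=-3.9340 (R=-5.0000) → pose (-2.5763, -3.9237, -3.9340)
step 6: θ'=-4.1840 (R=3.0000) → pose (-2.1216, -4.5177, -4.1840)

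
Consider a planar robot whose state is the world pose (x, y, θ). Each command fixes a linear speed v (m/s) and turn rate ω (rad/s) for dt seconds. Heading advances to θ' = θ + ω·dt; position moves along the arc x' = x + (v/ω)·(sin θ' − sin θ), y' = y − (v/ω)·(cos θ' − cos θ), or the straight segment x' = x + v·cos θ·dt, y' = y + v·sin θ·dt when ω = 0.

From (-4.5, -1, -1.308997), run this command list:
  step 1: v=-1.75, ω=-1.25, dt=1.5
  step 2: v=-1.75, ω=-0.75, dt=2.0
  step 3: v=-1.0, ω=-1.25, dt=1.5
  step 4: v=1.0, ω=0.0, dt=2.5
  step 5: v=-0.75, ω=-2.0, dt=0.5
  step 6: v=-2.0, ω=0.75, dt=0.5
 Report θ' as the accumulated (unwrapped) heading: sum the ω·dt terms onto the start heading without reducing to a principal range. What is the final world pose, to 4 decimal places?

(-0.1849, -1.8447, -7.1840)

step 1: θ'=-3.1840 (R=1.4000) → pose (-3.0884, 0.7611, -3.1840)
step 2: θ'=-4.6840 (R=2.3333) → pose (-0.8549, -1.5039, -4.6840)
step 3: θ'=-6.5590 (R=0.8000) → pose (-1.8724, -2.2964, -6.5590)
step 4: θ'=-6.5590 (straight) → pose (0.5331, -2.9772, -6.5590)
step 5: θ'=-7.5590 (R=0.3750) → pose (0.2764, -2.7254, -7.5590)
step 6: θ'=-7.1840 (R=-2.6667) → pose (-0.1849, -1.8447, -7.1840)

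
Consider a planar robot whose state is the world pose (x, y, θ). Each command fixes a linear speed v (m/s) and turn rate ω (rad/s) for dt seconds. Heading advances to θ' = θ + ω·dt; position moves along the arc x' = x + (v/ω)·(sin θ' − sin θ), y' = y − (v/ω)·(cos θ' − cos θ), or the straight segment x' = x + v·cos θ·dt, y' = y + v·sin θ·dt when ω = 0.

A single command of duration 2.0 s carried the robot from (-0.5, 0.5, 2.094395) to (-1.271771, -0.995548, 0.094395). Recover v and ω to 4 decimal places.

v = -1.0000, ω = -1.0000

Δθ = 0.094395 − 2.094395 = -2.000000
ω = Δθ/dt = -2.000000/2.0 = -1.0000
R = −Δy/(cos θ' − cos θ) = 1.0000
v = R·ω = 1.0000·-1.0000 = -1.0000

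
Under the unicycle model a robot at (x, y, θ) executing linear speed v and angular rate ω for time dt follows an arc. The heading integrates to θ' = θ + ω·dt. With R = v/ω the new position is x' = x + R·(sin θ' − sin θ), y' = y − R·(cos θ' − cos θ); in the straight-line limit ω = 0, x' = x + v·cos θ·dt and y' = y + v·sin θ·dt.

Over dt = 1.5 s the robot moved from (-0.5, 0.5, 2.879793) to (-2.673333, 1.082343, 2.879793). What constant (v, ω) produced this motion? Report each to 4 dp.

v = 1.5000, ω = 0.0000

Δθ = 2.879793 − 2.879793 = 0.000000
ω = Δθ/dt = 0.000000/1.5 = 0.0000
ω = 0 → v = (Δx·cos θ + Δy·sin θ)/dt = 1.5000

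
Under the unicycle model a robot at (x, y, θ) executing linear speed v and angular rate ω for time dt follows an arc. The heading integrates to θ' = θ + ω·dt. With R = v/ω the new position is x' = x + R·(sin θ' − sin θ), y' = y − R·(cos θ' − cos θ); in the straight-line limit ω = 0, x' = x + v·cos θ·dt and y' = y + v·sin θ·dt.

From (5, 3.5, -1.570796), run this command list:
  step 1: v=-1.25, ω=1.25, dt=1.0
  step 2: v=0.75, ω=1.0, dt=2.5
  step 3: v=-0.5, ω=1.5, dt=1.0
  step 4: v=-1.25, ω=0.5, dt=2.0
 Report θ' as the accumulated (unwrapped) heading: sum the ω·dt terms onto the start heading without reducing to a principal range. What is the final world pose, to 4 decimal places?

step 1: θ'=-0.3208 (R=-1.0000) → pose (4.3153, 4.4490, -0.3208)
step 2: θ'=2.1792 (R=0.7500) → pose (5.1672, 5.5894, 2.1792)
step 3: θ'=3.6792 (R=-0.3333) → pose (5.6114, 5.4936, 3.6792)
step 4: θ'=4.6792 (R=-2.5000) → pose (6.8299, 7.5580, 4.6792)

(6.8299, 7.5580, 4.6792)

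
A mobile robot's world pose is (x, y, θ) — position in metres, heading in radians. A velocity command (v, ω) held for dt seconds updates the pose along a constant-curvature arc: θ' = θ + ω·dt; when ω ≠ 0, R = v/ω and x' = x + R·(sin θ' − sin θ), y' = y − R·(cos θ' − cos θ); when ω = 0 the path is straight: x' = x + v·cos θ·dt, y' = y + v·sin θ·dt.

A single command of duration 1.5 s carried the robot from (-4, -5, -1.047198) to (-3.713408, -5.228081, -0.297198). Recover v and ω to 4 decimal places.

v = 0.2500, ω = 0.5000

Δθ = -0.297198 − -1.047198 = 0.750000
ω = Δθ/dt = 0.750000/1.5 = 0.5000
R = Δx/(sin θ' − sin θ) = 0.5000
v = R·ω = 0.5000·0.5000 = 0.2500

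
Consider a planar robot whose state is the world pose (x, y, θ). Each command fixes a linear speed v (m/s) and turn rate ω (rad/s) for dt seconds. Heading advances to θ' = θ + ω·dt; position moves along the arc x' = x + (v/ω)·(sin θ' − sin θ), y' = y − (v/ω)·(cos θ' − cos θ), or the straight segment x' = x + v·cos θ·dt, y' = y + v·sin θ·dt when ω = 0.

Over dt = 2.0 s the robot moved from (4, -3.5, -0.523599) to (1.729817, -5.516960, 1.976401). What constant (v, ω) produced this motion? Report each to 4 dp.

Δθ = 1.976401 − -0.523599 = 2.500000
ω = Δθ/dt = 2.500000/2.0 = 1.2500
R = Δx/(sin θ' − sin θ) = -1.6000
v = R·ω = -1.6000·1.2500 = -2.0000

v = -2.0000, ω = 1.2500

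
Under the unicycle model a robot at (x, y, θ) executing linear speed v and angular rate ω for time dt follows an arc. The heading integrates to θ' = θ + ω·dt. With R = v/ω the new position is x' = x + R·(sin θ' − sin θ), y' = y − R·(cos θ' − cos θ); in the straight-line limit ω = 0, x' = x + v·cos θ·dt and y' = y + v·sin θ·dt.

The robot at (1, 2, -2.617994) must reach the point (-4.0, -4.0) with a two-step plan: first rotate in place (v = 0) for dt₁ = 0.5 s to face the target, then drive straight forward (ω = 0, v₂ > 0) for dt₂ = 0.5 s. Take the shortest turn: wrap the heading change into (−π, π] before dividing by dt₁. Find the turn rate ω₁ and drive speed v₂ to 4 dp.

ω₁ = 0.7049, v₂ = 15.6205

heading to target = atan2(-4−2, -4−1) = -2.2655
Δθ = wrap(-2.2655 − -2.6180) = 0.3525; ω₁ = Δθ/dt₁ = 0.7049
distance = √((-4−1)² + (-4−2)²) = 7.8102; v₂ = distance/dt₂ = 15.6205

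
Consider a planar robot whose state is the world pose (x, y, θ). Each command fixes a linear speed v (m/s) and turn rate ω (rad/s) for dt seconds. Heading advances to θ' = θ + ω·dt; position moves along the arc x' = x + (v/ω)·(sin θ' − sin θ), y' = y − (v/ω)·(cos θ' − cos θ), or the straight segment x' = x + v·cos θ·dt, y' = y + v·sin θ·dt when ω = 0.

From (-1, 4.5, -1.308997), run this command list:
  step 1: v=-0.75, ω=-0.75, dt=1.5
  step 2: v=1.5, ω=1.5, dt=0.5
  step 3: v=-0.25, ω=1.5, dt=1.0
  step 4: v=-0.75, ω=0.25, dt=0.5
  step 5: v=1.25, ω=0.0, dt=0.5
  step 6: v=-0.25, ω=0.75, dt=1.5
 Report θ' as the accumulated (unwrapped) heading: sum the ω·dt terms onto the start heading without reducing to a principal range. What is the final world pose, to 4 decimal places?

step 1: θ'=-2.4340 (R=1.0000) → pose (-0.6841, 5.5187, -2.4340)
step 2: θ'=-1.6840 (R=1.0000) → pose (-1.0277, 4.8718, -1.6840)
step 3: θ'=-0.1840 (R=-0.1667) → pose (-1.1628, 5.0545, -0.1840)
step 4: θ'=-0.0590 (R=-3.0000) → pose (-1.5348, 5.0999, -0.0590)
step 5: θ'=-0.0590 (straight) → pose (-0.9109, 5.0630, -0.0590)
step 6: θ'=1.0660 (R=-0.3333) → pose (-1.2223, 4.8915, 1.0660)

(-1.2223, 4.8915, 1.0660)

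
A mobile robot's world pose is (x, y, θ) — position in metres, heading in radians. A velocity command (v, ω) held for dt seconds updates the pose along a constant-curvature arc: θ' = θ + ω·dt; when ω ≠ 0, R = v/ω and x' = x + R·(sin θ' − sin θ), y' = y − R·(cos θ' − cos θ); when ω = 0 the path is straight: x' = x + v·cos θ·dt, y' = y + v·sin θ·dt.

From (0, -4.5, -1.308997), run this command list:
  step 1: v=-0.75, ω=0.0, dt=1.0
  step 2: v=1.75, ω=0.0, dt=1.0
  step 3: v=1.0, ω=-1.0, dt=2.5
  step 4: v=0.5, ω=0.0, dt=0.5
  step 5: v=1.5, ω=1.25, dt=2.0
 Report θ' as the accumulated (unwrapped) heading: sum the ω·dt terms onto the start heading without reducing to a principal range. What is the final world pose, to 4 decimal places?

step 1: θ'=-1.3090 (straight) → pose (-0.1941, -3.7756, -1.3090)
step 2: θ'=-1.3090 (straight) → pose (0.2588, -5.4659, -1.3090)
step 3: θ'=-3.8090 (R=-1.0000) → pose (-1.3261, -6.5102, -3.8090)
step 4: θ'=-3.8090 (straight) → pose (-1.5224, -6.3554, -3.8090)
step 5: θ'=-1.3090 (R=1.2000) → pose (-3.4243, -7.6085, -1.3090)

(-3.4243, -7.6085, -1.3090)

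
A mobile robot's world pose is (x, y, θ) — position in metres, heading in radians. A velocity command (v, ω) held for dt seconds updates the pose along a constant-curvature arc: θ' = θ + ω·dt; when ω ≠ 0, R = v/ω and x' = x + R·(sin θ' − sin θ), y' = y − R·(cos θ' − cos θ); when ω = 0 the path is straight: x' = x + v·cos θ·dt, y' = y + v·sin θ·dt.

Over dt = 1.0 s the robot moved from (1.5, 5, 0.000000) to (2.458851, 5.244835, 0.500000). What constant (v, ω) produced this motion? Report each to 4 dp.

Δθ = 0.500000 − 0.000000 = 0.500000
ω = Δθ/dt = 0.500000/1.0 = 0.5000
R = Δx/(sin θ' − sin θ) = 2.0000
v = R·ω = 2.0000·0.5000 = 1.0000

v = 1.0000, ω = 0.5000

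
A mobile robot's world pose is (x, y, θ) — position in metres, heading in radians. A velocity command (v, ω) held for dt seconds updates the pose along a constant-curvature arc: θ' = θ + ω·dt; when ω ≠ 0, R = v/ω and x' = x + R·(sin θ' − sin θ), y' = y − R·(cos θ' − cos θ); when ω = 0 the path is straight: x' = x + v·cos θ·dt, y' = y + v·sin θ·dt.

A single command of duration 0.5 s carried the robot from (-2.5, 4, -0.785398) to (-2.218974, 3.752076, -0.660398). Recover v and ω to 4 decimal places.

Δθ = -0.660398 − -0.785398 = 0.125000
ω = Δθ/dt = 0.125000/0.5 = 0.2500
R = Δx/(sin θ' − sin θ) = 3.0000
v = R·ω = 3.0000·0.2500 = 0.7500

v = 0.7500, ω = 0.2500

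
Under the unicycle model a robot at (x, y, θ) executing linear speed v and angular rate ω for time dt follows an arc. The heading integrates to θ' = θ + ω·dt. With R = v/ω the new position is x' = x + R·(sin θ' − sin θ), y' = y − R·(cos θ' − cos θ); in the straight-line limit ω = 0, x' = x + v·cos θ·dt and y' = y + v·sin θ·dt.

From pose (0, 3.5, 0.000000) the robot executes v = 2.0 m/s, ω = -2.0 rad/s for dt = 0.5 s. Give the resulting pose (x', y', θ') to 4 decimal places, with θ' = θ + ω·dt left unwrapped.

θ' = 0.0000 + -2.0·0.5 = -1.0000
R = v/ω = 2.0/-2.0 = -1.0000
x' = 0 + -1.0000·(sin -1.0000 − sin 0.0000) = 0.8415
y' = 3.5 − -1.0000·(cos -1.0000 − cos 0.0000) = 3.0403

(0.8415, 3.0403, -1.0000)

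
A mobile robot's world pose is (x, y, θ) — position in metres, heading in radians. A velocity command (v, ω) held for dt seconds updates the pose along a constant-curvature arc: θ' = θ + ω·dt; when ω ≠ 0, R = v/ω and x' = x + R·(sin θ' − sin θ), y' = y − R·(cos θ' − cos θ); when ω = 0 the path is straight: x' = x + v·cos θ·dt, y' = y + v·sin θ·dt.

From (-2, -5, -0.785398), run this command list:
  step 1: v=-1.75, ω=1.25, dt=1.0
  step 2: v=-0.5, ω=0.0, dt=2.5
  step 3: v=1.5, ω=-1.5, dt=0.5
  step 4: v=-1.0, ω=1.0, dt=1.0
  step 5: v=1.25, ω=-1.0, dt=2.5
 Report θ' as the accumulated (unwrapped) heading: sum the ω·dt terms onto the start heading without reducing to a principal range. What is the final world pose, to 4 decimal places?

(-2.9015, -6.6475, -1.7854)

step 1: θ'=0.4646 (R=-1.4000) → pose (-3.6172, -4.7383, 0.4646)
step 2: θ'=0.4646 (straight) → pose (-4.7347, -5.2984, 0.4646)
step 3: θ'=-0.2854 (R=-1.0000) → pose (-4.0051, -5.2329, -0.2854)
step 4: θ'=0.7146 (R=-1.0000) → pose (-4.9420, -5.4371, 0.7146)
step 5: θ'=-1.7854 (R=-1.2500) → pose (-2.9015, -6.6475, -1.7854)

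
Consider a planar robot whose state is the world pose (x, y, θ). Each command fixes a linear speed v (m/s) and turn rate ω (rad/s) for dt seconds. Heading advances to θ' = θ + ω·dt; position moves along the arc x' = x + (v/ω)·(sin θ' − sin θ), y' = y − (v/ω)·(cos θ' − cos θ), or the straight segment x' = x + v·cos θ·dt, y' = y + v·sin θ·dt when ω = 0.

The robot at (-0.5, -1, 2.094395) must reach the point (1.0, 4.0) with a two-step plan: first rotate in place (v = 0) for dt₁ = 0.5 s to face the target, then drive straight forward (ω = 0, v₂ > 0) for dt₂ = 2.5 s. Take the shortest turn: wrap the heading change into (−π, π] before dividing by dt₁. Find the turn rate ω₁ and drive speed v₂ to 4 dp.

ω₁ = -1.6301, v₂ = 2.0881

heading to target = atan2(4−-1, 1−-0.5) = 1.2793
Δθ = wrap(1.2793 − 2.0944) = -0.8151; ω₁ = Δθ/dt₁ = -1.6301
distance = √((1−-0.5)² + (4−-1)²) = 5.2202; v₂ = distance/dt₂ = 2.0881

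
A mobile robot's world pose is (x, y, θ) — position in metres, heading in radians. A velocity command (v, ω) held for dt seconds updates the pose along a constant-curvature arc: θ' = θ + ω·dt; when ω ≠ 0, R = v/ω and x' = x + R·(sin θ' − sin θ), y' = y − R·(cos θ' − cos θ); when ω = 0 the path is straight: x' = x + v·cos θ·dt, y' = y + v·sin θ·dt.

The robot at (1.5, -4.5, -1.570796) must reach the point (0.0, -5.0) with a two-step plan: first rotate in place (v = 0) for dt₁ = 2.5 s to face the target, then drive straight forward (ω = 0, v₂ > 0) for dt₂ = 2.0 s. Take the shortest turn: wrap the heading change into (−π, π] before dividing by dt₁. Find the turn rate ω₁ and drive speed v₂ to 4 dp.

ω₁ = -0.4996, v₂ = 0.7906

heading to target = atan2(-5−-4.5, 0−1.5) = -2.8198
Δθ = wrap(-2.8198 − -1.5708) = -1.2490; ω₁ = Δθ/dt₁ = -0.4996
distance = √((0−1.5)² + (-5−-4.5)²) = 1.5811; v₂ = distance/dt₂ = 0.7906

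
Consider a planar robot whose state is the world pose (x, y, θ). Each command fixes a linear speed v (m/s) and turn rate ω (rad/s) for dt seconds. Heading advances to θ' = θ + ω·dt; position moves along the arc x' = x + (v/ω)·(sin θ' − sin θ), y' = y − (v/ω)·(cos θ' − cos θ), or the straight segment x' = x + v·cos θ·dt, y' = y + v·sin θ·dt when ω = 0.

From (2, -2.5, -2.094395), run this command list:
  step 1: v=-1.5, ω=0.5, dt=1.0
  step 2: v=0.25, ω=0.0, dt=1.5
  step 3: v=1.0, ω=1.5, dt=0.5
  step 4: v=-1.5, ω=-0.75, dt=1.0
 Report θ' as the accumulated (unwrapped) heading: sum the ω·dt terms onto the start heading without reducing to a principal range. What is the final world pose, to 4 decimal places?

(2.0560, -0.5286, -1.5944)

step 1: θ'=-1.5944 (R=-3.0000) → pose (2.4011, -1.0708, -1.5944)
step 2: θ'=-1.5944 (straight) → pose (2.3922, -1.4457, -1.5944)
step 3: θ'=-0.8444 (R=0.6667) → pose (2.5603, -1.9042, -0.8444)
step 4: θ'=-1.5944 (R=2.0000) → pose (2.0560, -0.5286, -1.5944)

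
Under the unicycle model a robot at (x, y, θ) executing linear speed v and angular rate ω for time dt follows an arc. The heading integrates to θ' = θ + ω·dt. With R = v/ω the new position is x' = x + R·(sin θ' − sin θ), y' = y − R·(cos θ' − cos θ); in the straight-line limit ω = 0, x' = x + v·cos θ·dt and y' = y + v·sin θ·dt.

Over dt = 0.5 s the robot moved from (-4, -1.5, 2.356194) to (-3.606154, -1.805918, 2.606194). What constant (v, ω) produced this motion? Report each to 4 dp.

Δθ = 2.606194 − 2.356194 = 0.250000
ω = Δθ/dt = 0.250000/0.5 = 0.5000
R = Δx/(sin θ' − sin θ) = -2.0000
v = R·ω = -2.0000·0.5000 = -1.0000

v = -1.0000, ω = 0.5000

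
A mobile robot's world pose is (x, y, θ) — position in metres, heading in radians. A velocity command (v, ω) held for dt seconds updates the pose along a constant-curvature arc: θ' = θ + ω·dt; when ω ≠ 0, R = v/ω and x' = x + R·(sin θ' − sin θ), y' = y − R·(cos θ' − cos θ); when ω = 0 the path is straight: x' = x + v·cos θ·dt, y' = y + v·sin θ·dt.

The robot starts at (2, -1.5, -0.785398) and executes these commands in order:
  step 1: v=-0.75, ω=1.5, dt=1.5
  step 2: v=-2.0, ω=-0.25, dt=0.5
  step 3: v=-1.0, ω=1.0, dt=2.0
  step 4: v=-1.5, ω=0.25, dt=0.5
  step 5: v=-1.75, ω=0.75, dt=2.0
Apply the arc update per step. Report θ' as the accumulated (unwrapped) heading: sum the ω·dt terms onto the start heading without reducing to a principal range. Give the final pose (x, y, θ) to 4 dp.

(4.3947, -1.0073, 4.9646)

step 1: θ'=1.4646 (R=-0.5000) → pose (1.1493, -1.8006, 1.4646)
step 2: θ'=1.3396 (R=8.0000) → pose (0.9815, -2.7857, 1.3396)
step 3: θ'=3.3396 (R=-1.0000) → pose (2.1516, -3.9953, 3.3396)
step 4: θ'=3.4646 (R=-6.0000) → pose (2.8758, -3.8023, 3.4646)
step 5: θ'=4.9646 (R=-2.3333) → pose (4.3947, -1.0073, 4.9646)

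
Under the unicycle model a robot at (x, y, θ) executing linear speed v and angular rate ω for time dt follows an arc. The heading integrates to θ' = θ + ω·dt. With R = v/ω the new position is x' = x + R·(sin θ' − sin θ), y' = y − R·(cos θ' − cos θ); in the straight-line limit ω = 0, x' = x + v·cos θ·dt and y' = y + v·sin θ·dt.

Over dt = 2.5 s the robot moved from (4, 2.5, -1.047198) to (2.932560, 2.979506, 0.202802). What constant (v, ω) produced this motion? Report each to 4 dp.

v = -0.5000, ω = 0.5000

Δθ = 0.202802 − -1.047198 = 1.250000
ω = Δθ/dt = 1.250000/2.5 = 0.5000
R = Δx/(sin θ' − sin θ) = -1.0000
v = R·ω = -1.0000·0.5000 = -0.5000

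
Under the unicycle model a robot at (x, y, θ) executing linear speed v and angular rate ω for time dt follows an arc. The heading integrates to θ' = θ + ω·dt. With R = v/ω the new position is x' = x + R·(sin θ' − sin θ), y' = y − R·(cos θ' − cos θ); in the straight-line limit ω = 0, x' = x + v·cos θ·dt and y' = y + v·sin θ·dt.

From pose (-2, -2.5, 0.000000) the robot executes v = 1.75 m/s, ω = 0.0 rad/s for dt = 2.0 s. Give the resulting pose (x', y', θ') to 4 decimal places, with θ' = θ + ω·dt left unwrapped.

(1.5000, -2.5000, 0.0000)

θ' = 0.0000 + 0.0·2.0 = 0.0000
ω = 0 → straight: x' = -2 + 1.75·cos(0.0000)·2.0 = 1.5000
y' = -2.5 + 1.75·sin(0.0000)·2.0 = -2.5000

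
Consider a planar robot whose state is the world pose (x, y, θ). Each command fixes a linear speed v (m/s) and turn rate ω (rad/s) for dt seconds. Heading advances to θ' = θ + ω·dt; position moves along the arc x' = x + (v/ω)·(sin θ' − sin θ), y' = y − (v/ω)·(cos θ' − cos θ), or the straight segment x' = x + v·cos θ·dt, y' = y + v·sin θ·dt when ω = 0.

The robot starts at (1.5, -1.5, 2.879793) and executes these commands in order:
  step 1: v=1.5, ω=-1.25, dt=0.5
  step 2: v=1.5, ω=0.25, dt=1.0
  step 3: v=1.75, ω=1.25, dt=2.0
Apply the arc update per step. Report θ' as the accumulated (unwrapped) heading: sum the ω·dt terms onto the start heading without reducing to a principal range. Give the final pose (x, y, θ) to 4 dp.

step 1: θ'=2.2548 (R=-1.2000) → pose (0.8805, -1.0992, 2.2548)
step 2: θ'=2.5048 (R=6.0000) → pose (-0.2020, -0.0665, 2.5048)
step 3: θ'=5.0048 (R=1.4000) → pose (-2.3751, -1.5957, 5.0048)

(-2.3751, -1.5957, 5.0048)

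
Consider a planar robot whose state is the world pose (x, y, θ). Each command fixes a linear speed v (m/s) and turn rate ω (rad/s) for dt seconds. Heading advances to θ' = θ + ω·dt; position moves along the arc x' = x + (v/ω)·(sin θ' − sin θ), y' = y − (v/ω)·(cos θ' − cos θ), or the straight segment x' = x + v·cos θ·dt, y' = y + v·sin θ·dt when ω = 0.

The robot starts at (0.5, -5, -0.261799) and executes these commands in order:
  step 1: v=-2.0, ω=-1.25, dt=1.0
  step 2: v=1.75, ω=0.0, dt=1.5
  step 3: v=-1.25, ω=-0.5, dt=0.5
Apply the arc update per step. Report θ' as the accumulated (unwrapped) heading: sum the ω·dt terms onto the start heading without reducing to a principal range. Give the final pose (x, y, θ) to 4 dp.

(-0.4872, -5.5473, -1.7618)

step 1: θ'=-1.5118 (R=1.6000) → pose (-0.6831, -3.5489, -1.5118)
step 2: θ'=-1.5118 (straight) → pose (-0.5283, -6.1693, -1.5118)
step 3: θ'=-1.7618 (R=2.5000) → pose (-0.4872, -5.5473, -1.7618)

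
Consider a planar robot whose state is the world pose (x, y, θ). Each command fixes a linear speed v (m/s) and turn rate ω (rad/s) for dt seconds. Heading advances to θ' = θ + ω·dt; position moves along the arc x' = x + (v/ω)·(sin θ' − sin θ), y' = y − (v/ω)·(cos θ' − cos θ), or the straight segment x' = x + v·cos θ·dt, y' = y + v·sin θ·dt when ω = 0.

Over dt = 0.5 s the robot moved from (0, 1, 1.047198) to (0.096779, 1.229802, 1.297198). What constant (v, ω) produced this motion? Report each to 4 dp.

Δθ = 1.297198 − 1.047198 = 0.250000
ω = Δθ/dt = 0.250000/0.5 = 0.5000
R = −Δy/(cos θ' − cos θ) = 1.0000
v = R·ω = 1.0000·0.5000 = 0.5000

v = 0.5000, ω = 0.5000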